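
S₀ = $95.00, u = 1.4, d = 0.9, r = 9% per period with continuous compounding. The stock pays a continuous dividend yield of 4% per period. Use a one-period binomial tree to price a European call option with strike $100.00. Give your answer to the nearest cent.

$9.12

Per-period risk-free factor R = e^0.09 = 1.0942; dividend-adjusted growth = e^(0.09−0.04) = 1.0513.
Risk-neutral probability p = (1.0513 − 0.9)/(1.4 − 0.9) = 0.1513/0.5000 = 0.3025
Terminal stock prices: S_u = 133, S_d = 85.5
Terminal payoffs (S − K): max(33, 0) = 33, max(-14.5, 0) = 0
Node 0 (S = 95): V_0 = e^(−0.09)·[0.3025·33.0000 + 0.6975·0.0000] = 9.1246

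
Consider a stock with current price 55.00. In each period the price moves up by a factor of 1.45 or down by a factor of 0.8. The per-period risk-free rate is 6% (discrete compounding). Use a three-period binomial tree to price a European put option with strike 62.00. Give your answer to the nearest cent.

10.11

Risk-neutral probability p = (1 + 0.06 − 0.8)/(1.45 − 0.8) = 0.2600/0.6500 = 0.4000
Terminal stock prices: S_uuu = 167.7, S_uud = 92.51, S_udd = 51.04, S_ddd = 28.16
Terminal payoffs (K − S): max(-105.7, 0) = 0, max(-30.51, 0) = 0, max(10.96, 0) = 10.96, max(33.84, 0) = 33.84
Node uu (S = 115.6): V_uu = 1/1.06·[0.4000·0.0000 + 0.6000·0.0000] = 0.0000
Node ud (S = 63.8): V_ud = 1/1.06·[0.4000·0.0000 + 0.6000·10.9600] = 6.2038
Node dd (S = 35.2): V_dd = 1/1.06·[0.4000·10.9600 + 0.6000·33.8400] = 23.2906
Node u (S = 79.75): V_u = 1/1.06·[0.4000·0.0000 + 0.6000·6.2038] = 3.5116
Node d (S = 44): V_d = 1/1.06·[0.4000·6.2038 + 0.6000·23.2906] = 15.5244
Node 0 (S = 55): V_0 = 1/1.06·[0.4000·3.5116 + 0.6000·15.5244] = 10.1125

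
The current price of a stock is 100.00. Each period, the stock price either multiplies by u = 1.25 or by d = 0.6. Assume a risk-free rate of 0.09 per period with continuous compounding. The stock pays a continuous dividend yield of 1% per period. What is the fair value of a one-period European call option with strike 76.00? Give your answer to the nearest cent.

33.30

Per-period risk-free factor R = e^0.09 = 1.0942; dividend-adjusted growth = e^(0.09−0.01) = 1.0833.
Risk-neutral probability p = (1.0833 − 0.6)/(1.25 − 0.6) = 0.4833/0.6500 = 0.7435
Terminal stock prices: S_u = 125, S_d = 60
Terminal payoffs (S − K): max(49, 0) = 49, max(-16, 0) = 0
Node 0 (S = 100): V_0 = e^(−0.09)·[0.7435·49.0000 + 0.2565·0.0000] = 33.2967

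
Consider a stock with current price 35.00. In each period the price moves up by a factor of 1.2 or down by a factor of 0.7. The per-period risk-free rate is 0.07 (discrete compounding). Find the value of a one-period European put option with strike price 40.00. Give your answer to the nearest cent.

Risk-neutral probability p = (1 + 0.07 − 0.7)/(1.2 − 0.7) = 0.3700/0.5000 = 0.7400
Terminal stock prices: S_u = 42, S_d = 24.5
Terminal payoffs (K − S): max(-2, 0) = 0, max(15.5, 0) = 15.5
Node 0 (S = 35): V_0 = 1/1.07·[0.7400·0.0000 + 0.2600·15.5000] = 3.7664

3.77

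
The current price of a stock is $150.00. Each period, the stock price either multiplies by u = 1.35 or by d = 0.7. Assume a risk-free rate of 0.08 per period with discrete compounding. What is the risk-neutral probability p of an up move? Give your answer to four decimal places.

p = 0.5846

Risk-neutral probability p = (1 + 0.08 − 0.7)/(1.35 − 0.7) = 0.3800/0.6500 = 0.5846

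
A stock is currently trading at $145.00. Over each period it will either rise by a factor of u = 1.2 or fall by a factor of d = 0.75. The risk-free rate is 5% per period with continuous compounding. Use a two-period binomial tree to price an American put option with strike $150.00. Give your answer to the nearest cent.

Risk-neutral probability p = (e^0.05 − 0.75)/(1.2 − 0.75) = 0.3013/0.4500 = 0.6695
Terminal stock prices: S_uu = 208.8, S_ud = 130.5, S_dd = 81.56
Terminal payoffs (K − S): max(-58.8, 0) = 0, max(19.5, 0) = 19.5, max(68.44, 0) = 68.44
Node u (S = 174): continuation = e^(−0.05)·[0.6695·0.0000 + 0.3305·19.5000] = 6.1306; exercise value = 0.0000 ≤ continuation, so V_u = 6.1306
Node d (S = 108.8): continuation = e^(−0.05)·[0.6695·19.5000 + 0.3305·68.4375] = 33.9344; exercise value = 41.2500 > continuation, so V_d = 41.2500 (exercise)
Node 0 (S = 145): continuation = e^(−0.05)·[0.6695·6.1306 + 0.3305·41.2500] = 16.8728; exercise value = 5.0000 ≤ continuation, so V_0 = 16.8728

$16.87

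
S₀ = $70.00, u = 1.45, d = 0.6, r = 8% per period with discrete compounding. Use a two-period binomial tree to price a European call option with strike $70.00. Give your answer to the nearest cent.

$21.10

Risk-neutral probability p = (1 + 0.08 − 0.6)/(1.45 − 0.6) = 0.4800/0.8500 = 0.5647
Terminal stock prices: S_uu = 147.2, S_ud = 60.9, S_dd = 25.2
Terminal payoffs (S − K): max(77.18, 0) = 77.18, max(-9.1, 0) = 0, max(-44.8, 0) = 0
Node u (S = 101.5): V_u = 1/1.08·[0.5647·77.1750 + 0.4353·0.0000] = 40.3529
Node d (S = 42): V_d = 1/1.08·[0.5647·0.0000 + 0.4353·0.0000] = 0.0000
Node 0 (S = 70): V_0 = 1/1.08·[0.5647·40.3529 + 0.4353·0.0000] = 21.0996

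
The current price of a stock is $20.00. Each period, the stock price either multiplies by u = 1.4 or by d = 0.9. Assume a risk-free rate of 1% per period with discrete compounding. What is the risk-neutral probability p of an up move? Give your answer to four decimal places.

Risk-neutral probability p = (1 + 0.01 − 0.9)/(1.4 − 0.9) = 0.1100/0.5000 = 0.2200

p = 0.2200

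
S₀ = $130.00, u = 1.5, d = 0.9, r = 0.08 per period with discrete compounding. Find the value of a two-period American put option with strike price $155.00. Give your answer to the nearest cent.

$25.00

Risk-neutral probability p = (1 + 0.08 − 0.9)/(1.5 − 0.9) = 0.1800/0.6000 = 0.3000
Terminal stock prices: S_uu = 292.5, S_ud = 175.5, S_dd = 105.3
Terminal payoffs (K − S): max(-137.5, 0) = 0, max(-20.5, 0) = 0, max(49.7, 0) = 49.7
Node u (S = 195): continuation = 1/1.08·[0.3000·0.0000 + 0.7000·0.0000] = 0.0000; exercise value = 0.0000 ≤ continuation, so V_u = 0.0000
Node d (S = 117): continuation = 1/1.08·[0.3000·0.0000 + 0.7000·49.7000] = 32.2130; exercise value = 38.0000 > continuation, so V_d = 38.0000 (exercise)
Node 0 (S = 130): continuation = 1/1.08·[0.3000·0.0000 + 0.7000·38.0000] = 24.6296; exercise value = 25.0000 > continuation, so V_0 = 25.0000 (exercise)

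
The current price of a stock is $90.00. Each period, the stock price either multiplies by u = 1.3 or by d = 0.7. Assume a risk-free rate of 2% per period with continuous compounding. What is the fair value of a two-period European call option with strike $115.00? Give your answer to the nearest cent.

$10.15

Risk-neutral probability p = (e^0.02 − 0.7)/(1.3 − 0.7) = 0.3202/0.6000 = 0.5337
Terminal stock prices: S_uu = 152.1, S_ud = 81.9, S_dd = 44.1
Terminal payoffs (S − K): max(37.1, 0) = 37.1, max(-33.1, 0) = 0, max(-70.9, 0) = 0
Node u (S = 117): V_u = e^(−0.02)·[0.5337·37.1000 + 0.4663·0.0000] = 19.4071
Node d (S = 63): V_d = e^(−0.02)·[0.5337·0.0000 + 0.4663·0.0000] = 0.0000
Node 0 (S = 90): V_0 = e^(−0.02)·[0.5337·19.4071 + 0.4663·0.0000] = 10.1519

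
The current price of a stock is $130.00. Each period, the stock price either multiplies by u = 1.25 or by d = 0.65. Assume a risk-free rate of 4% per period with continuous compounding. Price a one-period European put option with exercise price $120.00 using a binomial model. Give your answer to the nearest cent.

$11.89

Risk-neutral probability p = (e^0.04 − 0.65)/(1.25 − 0.65) = 0.3908/0.6000 = 0.6514
Terminal stock prices: S_u = 162.5, S_d = 84.5
Terminal payoffs (K − S): max(-42.5, 0) = 0, max(35.5, 0) = 35.5
Node 0 (S = 130): V_0 = e^(−0.04)·[0.6514·0.0000 + 0.3486·35.5000] = 11.8917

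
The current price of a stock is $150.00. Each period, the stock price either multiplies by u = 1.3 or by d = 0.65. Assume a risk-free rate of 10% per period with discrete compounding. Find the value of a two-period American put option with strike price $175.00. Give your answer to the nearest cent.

$30.17

Risk-neutral probability p = (1 + 0.1 − 0.65)/(1.3 − 0.65) = 0.4500/0.6500 = 0.6923
Terminal stock prices: S_uu = 253.5, S_ud = 126.8, S_dd = 63.38
Terminal payoffs (K − S): max(-78.5, 0) = 0, max(48.25, 0) = 48.25, max(111.6, 0) = 111.6
Node u (S = 195): continuation = 1/1.1·[0.6923·0.0000 + 0.3077·48.2500] = 13.4965; exercise value = 0.0000 ≤ continuation, so V_u = 13.4965
Node d (S = 97.5): continuation = 1/1.1·[0.6923·48.2500 + 0.3077·111.6250] = 61.5909; exercise value = 77.5000 > continuation, so V_d = 77.5000 (exercise)
Node 0 (S = 150): continuation = 1/1.1·[0.6923·13.4965 + 0.3077·77.5000] = 30.1726; exercise value = 25.0000 ≤ continuation, so V_0 = 30.1726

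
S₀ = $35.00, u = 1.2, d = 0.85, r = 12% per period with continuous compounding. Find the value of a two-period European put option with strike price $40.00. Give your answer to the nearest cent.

Risk-neutral probability p = (e^0.12 − 0.85)/(1.2 − 0.85) = 0.2775/0.3500 = 0.7928
Terminal stock prices: S_uu = 50.4, S_ud = 35.7, S_dd = 25.29
Terminal payoffs (K − S): max(-10.4, 0) = 0, max(4.3, 0) = 4.3, max(14.71, 0) = 14.71
Node u (S = 42): V_u = e^(−0.12)·[0.7928·0.0000 + 0.2072·4.3000] = 0.7900
Node d (S = 29.75): V_d = e^(−0.12)·[0.7928·4.3000 + 0.2072·14.7125] = 5.7268
Node 0 (S = 35): V_0 = e^(−0.12)·[0.7928·0.7900 + 0.2072·5.7268] = 1.6077

$1.61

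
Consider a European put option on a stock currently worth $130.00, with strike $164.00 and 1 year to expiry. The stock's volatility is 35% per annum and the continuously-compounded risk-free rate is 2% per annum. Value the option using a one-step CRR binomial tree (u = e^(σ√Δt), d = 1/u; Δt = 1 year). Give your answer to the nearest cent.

$39.62

CRR parameters: u = e^(σ√Δt) = e^(0.35·√1) = 1.4191, d = 1/u = 0.7047
Per-period rate: rΔt = 0.02·1 = 0.02, so R = e^0.02 = 1.0202
Risk-neutral probability p = (e^0.02 − 0.7047)/(1.4191 − 0.7047) = 0.3155/0.7144 = 0.4417
Terminal stock prices: S_u = 184.5, S_d = 91.61
Terminal payoffs (K − S): max(-20.48, 0) = 0, max(72.39, 0) = 72.39
Node 0 (S = 130): V_0 = e^(−0.02)·[0.4417·0.0000 + 0.5583·72.3905] = 39.6182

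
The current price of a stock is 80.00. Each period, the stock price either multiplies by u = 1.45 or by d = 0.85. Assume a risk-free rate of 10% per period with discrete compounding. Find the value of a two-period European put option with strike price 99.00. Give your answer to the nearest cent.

11.75

Risk-neutral probability p = (1 + 0.1 − 0.85)/(1.45 − 0.85) = 0.2500/0.6000 = 0.4167
Terminal stock prices: S_uu = 168.2, S_ud = 98.6, S_dd = 57.8
Terminal payoffs (K − S): max(-69.2, 0) = 0, max(0.4, 0) = 0.4, max(41.2, 0) = 41.2
Node u (S = 116): V_u = 1/1.1·[0.4167·0.0000 + 0.5833·0.4000] = 0.2121
Node d (S = 68): V_d = 1/1.1·[0.4167·0.4000 + 0.5833·41.2000] = 22.0000
Node 0 (S = 80): V_0 = 1/1.1·[0.4167·0.2121 + 0.5833·22.0000] = 11.7470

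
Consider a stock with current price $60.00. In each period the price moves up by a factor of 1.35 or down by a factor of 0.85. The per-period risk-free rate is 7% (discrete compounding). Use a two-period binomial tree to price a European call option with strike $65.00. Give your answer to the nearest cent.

Risk-neutral probability p = (1 + 0.07 − 0.85)/(1.35 − 0.85) = 0.2200/0.5000 = 0.4400
Terminal stock prices: S_uu = 109.4, S_ud = 68.85, S_dd = 43.35
Terminal payoffs (S − K): max(44.35, 0) = 44.35, max(3.85, 0) = 3.85, max(-21.65, 0) = 0
Node u (S = 81): V_u = 1/1.07·[0.4400·44.3500 + 0.5600·3.8500] = 20.2523
Node d (S = 51): V_d = 1/1.07·[0.4400·3.8500 + 0.5600·0.0000] = 1.5832
Node 0 (S = 60): V_0 = 1/1.07·[0.4400·20.2523 + 0.5600·1.5832] = 9.1566

$9.16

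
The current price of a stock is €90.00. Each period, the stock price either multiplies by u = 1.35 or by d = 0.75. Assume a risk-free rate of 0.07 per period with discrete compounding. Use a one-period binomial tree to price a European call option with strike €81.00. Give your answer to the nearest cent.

€20.19

Risk-neutral probability p = (1 + 0.07 − 0.75)/(1.35 − 0.75) = 0.3200/0.6000 = 0.5333
Terminal stock prices: S_u = 121.5, S_d = 67.5
Terminal payoffs (S − K): max(40.5, 0) = 40.5, max(-13.5, 0) = 0
Node 0 (S = 90): V_0 = 1/1.07·[0.5333·40.5000 + 0.4667·0.0000] = 20.1869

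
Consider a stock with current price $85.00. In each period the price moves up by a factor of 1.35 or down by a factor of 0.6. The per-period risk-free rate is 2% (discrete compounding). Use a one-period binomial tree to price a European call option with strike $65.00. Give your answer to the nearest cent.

$27.31

Risk-neutral probability p = (1 + 0.02 − 0.6)/(1.35 − 0.6) = 0.4200/0.7500 = 0.5600
Terminal stock prices: S_u = 114.8, S_d = 51
Terminal payoffs (S − K): max(49.75, 0) = 49.75, max(-14, 0) = 0
Node 0 (S = 85): V_0 = 1/1.02·[0.5600·49.7500 + 0.4400·0.0000] = 27.3137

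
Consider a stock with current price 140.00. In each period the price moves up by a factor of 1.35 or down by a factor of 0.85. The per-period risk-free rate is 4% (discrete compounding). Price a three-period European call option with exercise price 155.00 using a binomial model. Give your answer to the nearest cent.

24.02

Risk-neutral probability p = (1 + 0.04 − 0.85)/(1.35 − 0.85) = 0.1900/0.5000 = 0.3800
Terminal stock prices: S_uuu = 344.5, S_uud = 216.9, S_udd = 136.6, S_ddd = 85.98
Terminal payoffs (S − K): max(189.5, 0) = 189.5, max(61.88, 0) = 61.88, max(-18.45, 0) = 0, max(-69.02, 0) = 0
Node uu (S = 255.2): V_uu = 1/1.04·[0.3800·189.4525 + 0.6200·61.8775] = 106.1115
Node ud (S = 160.7): V_ud = 1/1.04·[0.3800·61.8775 + 0.6200·0.0000] = 22.6091
Node dd (S = 101.1): V_dd = 1/1.04·[0.3800·0.0000 + 0.6200·0.0000] = 0.0000
Node u (S = 189): V_u = 1/1.04·[0.3800·106.1115 + 0.6200·22.6091] = 52.2500
Node d (S = 119): V_d = 1/1.04·[0.3800·22.6091 + 0.6200·0.0000] = 8.2610
Node 0 (S = 140): V_0 = 1/1.04·[0.3800·52.2500 + 0.6200·8.2610] = 24.0162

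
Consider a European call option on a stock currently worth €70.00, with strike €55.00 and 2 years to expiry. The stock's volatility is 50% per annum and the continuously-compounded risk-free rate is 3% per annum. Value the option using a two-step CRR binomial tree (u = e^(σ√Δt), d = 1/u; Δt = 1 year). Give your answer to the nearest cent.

€27.90

CRR parameters: u = e^(σ√Δt) = e^(0.5·√1) = 1.6487, d = 1/u = 0.6065
Per-period rate: rΔt = 0.03·1 = 0.03, so R = e^0.03 = 1.0305
Risk-neutral probability p = (e^0.03 − 0.6065)/(1.6487 − 0.6065) = 0.4239/1.0422 = 0.4068
Terminal stock prices: S_uu = 190.3, S_ud = 70, S_dd = 25.75
Terminal payoffs (S − K): max(135.3, 0) = 135.3, max(15, 0) = 15, max(-29.25, 0) = 0
Node u (S = 115.4): V_u = e^(−0.03)·[0.4068·135.2797 + 0.5932·15.0000] = 62.0360
Node d (S = 42.46): V_d = e^(−0.03)·[0.4068·15.0000 + 0.5932·0.0000] = 5.9211
Node 0 (S = 70): V_0 = e^(−0.03)·[0.4068·62.0360 + 0.5932·5.9211] = 27.8969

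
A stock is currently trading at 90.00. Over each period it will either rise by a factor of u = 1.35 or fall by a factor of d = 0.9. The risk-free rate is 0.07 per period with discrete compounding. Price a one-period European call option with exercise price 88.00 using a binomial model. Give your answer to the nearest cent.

Risk-neutral probability p = (1 + 0.07 − 0.9)/(1.35 − 0.9) = 0.1700/0.4500 = 0.3778
Terminal stock prices: S_u = 121.5, S_d = 81
Terminal payoffs (S − K): max(33.5, 0) = 33.5, max(-7, 0) = 0
Node 0 (S = 90): V_0 = 1/1.07·[0.3778·33.5000 + 0.6222·0.0000] = 11.8276

11.83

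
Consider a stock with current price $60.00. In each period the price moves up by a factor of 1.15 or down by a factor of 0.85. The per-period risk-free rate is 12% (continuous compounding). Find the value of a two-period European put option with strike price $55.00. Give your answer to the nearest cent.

Risk-neutral probability p = (e^0.12 − 0.85)/(1.15 − 0.85) = 0.2775/0.3000 = 0.9250
Terminal stock prices: S_uu = 79.35, S_ud = 58.65, S_dd = 43.35
Terminal payoffs (K − S): max(-24.35, 0) = 0, max(-3.65, 0) = 0, max(11.65, 0) = 11.65
Node u (S = 69): V_u = e^(−0.12)·[0.9250·0.0000 + 0.0750·0.0000] = 0.0000
Node d (S = 51): V_d = e^(−0.12)·[0.9250·0.0000 + 0.0750·11.6500] = 0.7751
Node 0 (S = 60): V_0 = e^(−0.12)·[0.9250·0.0000 + 0.0750·0.7751] = 0.0516

$0.05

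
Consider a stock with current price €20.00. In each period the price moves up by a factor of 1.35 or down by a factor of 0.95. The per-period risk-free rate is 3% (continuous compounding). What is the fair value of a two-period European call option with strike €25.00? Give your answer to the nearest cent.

Risk-neutral probability p = (e^0.03 − 0.95)/(1.35 − 0.95) = 0.0805/0.4000 = 0.2011
Terminal stock prices: S_uu = 36.45, S_ud = 25.65, S_dd = 18.05
Terminal payoffs (S − K): max(11.45, 0) = 11.45, max(0.65, 0) = 0.65, max(-6.95, 0) = 0
Node u (S = 27): V_u = e^(−0.03)·[0.2011·11.4500 + 0.7989·0.6500] = 2.7389
Node d (S = 19): V_d = e^(−0.03)·[0.2011·0.6500 + 0.7989·0.0000] = 0.1269
Node 0 (S = 20): V_0 = e^(−0.03)·[0.2011·2.7389 + 0.7989·0.1269] = 0.6330

€0.63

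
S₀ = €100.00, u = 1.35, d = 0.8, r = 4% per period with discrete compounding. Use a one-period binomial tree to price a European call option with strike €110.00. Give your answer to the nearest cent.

Risk-neutral probability p = (1 + 0.04 − 0.8)/(1.35 − 0.8) = 0.2400/0.5500 = 0.4364
Terminal stock prices: S_u = 135, S_d = 80
Terminal payoffs (S − K): max(25, 0) = 25, max(-30, 0) = 0
Node 0 (S = 100): V_0 = 1/1.04·[0.4364·25.0000 + 0.5636·0.0000] = 10.4895

€10.49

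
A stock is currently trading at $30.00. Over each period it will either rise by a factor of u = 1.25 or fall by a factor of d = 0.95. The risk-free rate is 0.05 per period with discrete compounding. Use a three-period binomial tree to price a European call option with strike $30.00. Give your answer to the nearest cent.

Risk-neutral probability p = (1 + 0.05 − 0.95)/(1.25 − 0.95) = 0.1000/0.3000 = 0.3333
Terminal stock prices: S_uuu = 58.59, S_uud = 44.53, S_udd = 33.84, S_ddd = 25.72
Terminal payoffs (S − K): max(28.59, 0) = 28.59, max(14.53, 0) = 14.53, max(3.844, 0) = 3.844, max(-4.279, 0) = 0
Node uu (S = 46.88): V_uu = 1/1.05·[0.3333·28.5938 + 0.6667·14.5312] = 18.3036
Node ud (S = 35.62): V_ud = 1/1.05·[0.3333·14.5312 + 0.6667·3.8438] = 7.0536
Node dd (S = 27.07): V_dd = 1/1.05·[0.3333·3.8438 + 0.6667·0.0000] = 1.2202
Node u (S = 37.5): V_u = 1/1.05·[0.3333·18.3036 + 0.6667·7.0536] = 10.2891
Node d (S = 28.5): V_d = 1/1.05·[0.3333·7.0536 + 0.6667·1.2202] = 3.0140
Node 0 (S = 30): V_0 = 1/1.05·[0.3333·10.2891 + 0.6667·3.0140] = 5.1800

$5.18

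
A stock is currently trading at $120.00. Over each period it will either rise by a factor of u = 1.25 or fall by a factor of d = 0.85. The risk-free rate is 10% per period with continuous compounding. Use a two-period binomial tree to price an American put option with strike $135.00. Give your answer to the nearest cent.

$15.00

Risk-neutral probability p = (e^0.1 − 0.85)/(1.25 − 0.85) = 0.2552/0.4000 = 0.6379
Terminal stock prices: S_uu = 187.5, S_ud = 127.5, S_dd = 86.7
Terminal payoffs (K − S): max(-52.5, 0) = 0, max(7.5, 0) = 7.5, max(48.3, 0) = 48.3
Node u (S = 150): continuation = e^(−0.1)·[0.6379·0.0000 + 0.3621·7.5000] = 2.4571; exercise value = 0.0000 ≤ continuation, so V_u = 2.4571
Node d (S = 102): continuation = e^(−0.1)·[0.6379·7.5000 + 0.3621·48.3000] = 20.1531; exercise value = 33.0000 > continuation, so V_d = 33.0000 (exercise)
Node 0 (S = 120): continuation = e^(−0.1)·[0.6379·2.4571 + 0.3621·33.0000] = 12.2297; exercise value = 15.0000 > continuation, so V_0 = 15.0000 (exercise)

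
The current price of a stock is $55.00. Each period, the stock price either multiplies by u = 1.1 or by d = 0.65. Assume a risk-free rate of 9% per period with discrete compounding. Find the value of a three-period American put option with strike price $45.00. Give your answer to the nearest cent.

$0.32

Risk-neutral probability p = (1 + 0.09 − 0.65)/(1.1 − 0.65) = 0.4400/0.4500 = 0.9778
Terminal stock prices: S_uuu = 73.21, S_uud = 43.26, S_udd = 25.56, S_ddd = 15.1
Terminal payoffs (K − S): max(-28.21, 0) = 0, max(1.742, 0) = 1.742, max(19.44, 0) = 19.44, max(29.9, 0) = 29.9
Node uu (S = 66.55): continuation = 1/1.09·[0.9778·0.0000 + 0.0222·1.7425] = 0.0355; exercise value = 0.0000 ≤ continuation, so V_uu = 0.0355
Node ud (S = 39.33): continuation = 1/1.09·[0.9778·1.7425 + 0.0222·19.4387] = 1.9594; exercise value = 5.6750 > continuation, so V_ud = 5.6750 (exercise)
Node dd (S = 23.24): continuation = 1/1.09·[0.9778·19.4387 + 0.0222·29.8956] = 18.0469; exercise value = 21.7625 > continuation, so V_dd = 21.7625 (exercise)
Node u (S = 60.5): continuation = 1/1.09·[0.9778·0.0355 + 0.0222·5.6750] = 0.1476; exercise value = 0.0000 ≤ continuation, so V_u = 0.1476
Node d (S = 35.75): continuation = 1/1.09·[0.9778·5.6750 + 0.0222·21.7625] = 5.5344; exercise value = 9.2500 > continuation, so V_d = 9.2500 (exercise)
Node 0 (S = 55): continuation = 1/1.09·[0.9778·0.1476 + 0.0222·9.2500] = 0.3210; exercise value = 0.0000 ≤ continuation, so V_0 = 0.3210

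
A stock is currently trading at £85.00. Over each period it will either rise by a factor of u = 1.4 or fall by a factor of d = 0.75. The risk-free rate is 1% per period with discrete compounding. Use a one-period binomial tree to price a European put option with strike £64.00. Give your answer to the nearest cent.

£0.15

Risk-neutral probability p = (1 + 0.01 − 0.75)/(1.4 − 0.75) = 0.2600/0.6500 = 0.4000
Terminal stock prices: S_u = 119, S_d = 63.75
Terminal payoffs (K − S): max(-55, 0) = 0, max(0.25, 0) = 0.25
Node 0 (S = 85): V_0 = 1/1.01·[0.4000·0.0000 + 0.6000·0.2500] = 0.1485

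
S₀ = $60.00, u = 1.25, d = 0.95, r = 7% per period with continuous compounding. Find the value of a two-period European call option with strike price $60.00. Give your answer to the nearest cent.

$9.62

Risk-neutral probability p = (e^0.07 − 0.95)/(1.25 − 0.95) = 0.1225/0.3000 = 0.4084
Terminal stock prices: S_uu = 93.75, S_ud = 71.25, S_dd = 54.15
Terminal payoffs (S − K): max(33.75, 0) = 33.75, max(11.25, 0) = 11.25, max(-5.85, 0) = 0
Node u (S = 75): V_u = e^(−0.07)·[0.4084·33.7500 + 0.5916·11.2500] = 19.0564
Node d (S = 57): V_d = e^(−0.07)·[0.4084·11.2500 + 0.5916·0.0000] = 4.2835
Node 0 (S = 60): V_0 = e^(−0.07)·[0.4084·19.0564 + 0.5916·4.2835] = 9.6187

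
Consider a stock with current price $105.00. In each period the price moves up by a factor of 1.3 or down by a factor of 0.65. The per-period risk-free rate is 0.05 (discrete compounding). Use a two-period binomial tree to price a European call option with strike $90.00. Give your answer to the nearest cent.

Risk-neutral probability p = (1 + 0.05 − 0.65)/(1.3 − 0.65) = 0.4000/0.6500 = 0.6154
Terminal stock prices: S_uu = 177.5, S_ud = 88.73, S_dd = 44.36
Terminal payoffs (S − K): max(87.45, 0) = 87.45, max(-1.275, 0) = 0, max(-45.64, 0) = 0
Node u (S = 136.5): V_u = 1/1.05·[0.6154·87.4500 + 0.3846·0.0000] = 51.2527
Node d (S = 68.25): V_d = 1/1.05·[0.6154·0.0000 + 0.3846·0.0000] = 0.0000
Node 0 (S = 105): V_0 = 1/1.05·[0.6154·51.2527 + 0.3846·0.0000] = 30.0382

$30.04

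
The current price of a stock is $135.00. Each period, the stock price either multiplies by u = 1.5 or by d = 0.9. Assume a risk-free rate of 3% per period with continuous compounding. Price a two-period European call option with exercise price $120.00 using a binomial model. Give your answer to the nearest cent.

$28.13

Risk-neutral probability p = (e^0.03 − 0.9)/(1.5 − 0.9) = 0.1305/0.6000 = 0.2174
Terminal stock prices: S_uu = 303.8, S_ud = 182.2, S_dd = 109.4
Terminal payoffs (S − K): max(183.8, 0) = 183.8, max(62.25, 0) = 62.25, max(-10.65, 0) = 0
Node u (S = 202.5): V_u = e^(−0.03)·[0.2174·183.7500 + 0.7826·62.2500] = 86.0465
Node d (S = 121.5): V_d = e^(−0.03)·[0.2174·62.2500 + 0.7826·0.0000] = 13.1346
Node 0 (S = 135): V_0 = e^(−0.03)·[0.2174·86.0465 + 0.7826·13.1346] = 28.1307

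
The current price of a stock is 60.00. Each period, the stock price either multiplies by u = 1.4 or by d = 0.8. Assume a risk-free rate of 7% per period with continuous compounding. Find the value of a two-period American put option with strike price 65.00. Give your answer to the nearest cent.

8.65

Risk-neutral probability p = (e^0.07 − 0.8)/(1.4 − 0.8) = 0.2725/0.6000 = 0.4542
Terminal stock prices: S_uu = 117.6, S_ud = 67.2, S_dd = 38.4
Terminal payoffs (K − S): max(-52.6, 0) = 0, max(-2.2, 0) = 0, max(26.6, 0) = 26.6
Node u (S = 84): continuation = e^(−0.07)·[0.4542·0.0000 + 0.5458·0.0000] = 0.0000; exercise value = 0.0000 ≤ continuation, so V_u = 0.0000
Node d (S = 48): continuation = e^(−0.07)·[0.4542·0.0000 + 0.5458·26.6000] = 13.5372; exercise value = 17.0000 > continuation, so V_d = 17.0000 (exercise)
Node 0 (S = 60): continuation = e^(−0.07)·[0.4542·0.0000 + 0.5458·17.0000] = 8.6516; exercise value = 5.0000 ≤ continuation, so V_0 = 8.6516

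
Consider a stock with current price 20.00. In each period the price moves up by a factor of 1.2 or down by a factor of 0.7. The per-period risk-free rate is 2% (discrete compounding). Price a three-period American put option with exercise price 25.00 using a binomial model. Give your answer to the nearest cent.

6.37

Risk-neutral probability p = (1 + 0.02 − 0.7)/(1.2 − 0.7) = 0.3200/0.5000 = 0.6400
Terminal stock prices: S_uuu = 34.56, S_uud = 20.16, S_udd = 11.76, S_ddd = 6.86
Terminal payoffs (K − S): max(-9.56, 0) = 0, max(4.84, 0) = 4.84, max(13.24, 0) = 13.24, max(18.14, 0) = 18.14
Node uu (S = 28.8): continuation = 1/1.02·[0.6400·0.0000 + 0.3600·4.8400] = 1.7082; exercise value = 0.0000 ≤ continuation, so V_uu = 1.7082
Node ud (S = 16.8): continuation = 1/1.02·[0.6400·4.8400 + 0.3600·13.2400] = 7.7098; exercise value = 8.2000 > continuation, so V_ud = 8.2000 (exercise)
Node dd (S = 9.8): continuation = 1/1.02·[0.6400·13.2400 + 0.3600·18.1400] = 14.7098; exercise value = 15.2000 > continuation, so V_dd = 15.2000 (exercise)
Node u (S = 24): continuation = 1/1.02·[0.6400·1.7082 + 0.3600·8.2000] = 3.9660; exercise value = 1.0000 ≤ continuation, so V_u = 3.9660
Node d (S = 14): continuation = 1/1.02·[0.6400·8.2000 + 0.3600·15.2000] = 10.5098; exercise value = 11.0000 > continuation, so V_d = 11.0000 (exercise)
Node 0 (S = 20): continuation = 1/1.02·[0.6400·3.9660 + 0.3600·11.0000] = 6.3708; exercise value = 5.0000 ≤ continuation, so V_0 = 6.3708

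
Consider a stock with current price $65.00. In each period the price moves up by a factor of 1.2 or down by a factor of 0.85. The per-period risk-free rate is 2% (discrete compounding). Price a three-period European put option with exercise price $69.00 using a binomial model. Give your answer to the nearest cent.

Risk-neutral probability p = (1 + 0.02 − 0.85)/(1.2 − 0.85) = 0.1700/0.3500 = 0.4857
Terminal stock prices: S_uuu = 112.3, S_uud = 79.56, S_udd = 56.35, S_ddd = 39.92
Terminal payoffs (K − S): max(-43.32, 0) = 0, max(-10.56, 0) = 0, max(12.65, 0) = 12.65, max(29.08, 0) = 29.08
Node uu (S = 93.6): V_uu = 1/1.02·[0.4857·0.0000 + 0.5143·0.0000] = 0.0000
Node ud (S = 66.3): V_ud = 1/1.02·[0.4857·0.0000 + 0.5143·12.6450] = 6.3756
Node dd (S = 46.96): V_dd = 1/1.02·[0.4857·12.6450 + 0.5143·29.0819] = 20.6846
Node u (S = 78): V_u = 1/1.02·[0.4857·0.0000 + 0.5143·6.3756] = 3.2146
Node d (S = 55.25): V_d = 1/1.02·[0.4857·6.3756 + 0.5143·20.6846] = 13.4652
Node 0 (S = 65): V_0 = 1/1.02·[0.4857·3.2146 + 0.5143·13.4652] = 8.3199

$8.32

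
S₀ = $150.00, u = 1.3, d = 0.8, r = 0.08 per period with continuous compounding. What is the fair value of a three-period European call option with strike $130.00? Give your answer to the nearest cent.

$52.45

Risk-neutral probability p = (e^0.08 − 0.8)/(1.3 − 0.8) = 0.2833/0.5000 = 0.5666
Terminal stock prices: S_uuu = 329.6, S_uud = 202.8, S_udd = 124.8, S_ddd = 76.8
Terminal payoffs (S − K): max(199.6, 0) = 199.6, max(72.8, 0) = 72.8, max(-5.2, 0) = 0, max(-53.2, 0) = 0
Node uu (S = 253.5): V_uu = e^(−0.08)·[0.5666·199.5500 + 0.4334·72.8000] = 133.4949
Node ud (S = 156): V_ud = e^(−0.08)·[0.5666·72.8000 + 0.4334·0.0000] = 38.0754
Node dd (S = 96): V_dd = e^(−0.08)·[0.5666·0.0000 + 0.4334·0.0000] = 0.0000
Node u (S = 195): V_u = e^(−0.08)·[0.5666·133.4949 + 0.4334·38.0754] = 85.0537
Node d (S = 120): V_d = e^(−0.08)·[0.5666·38.0754 + 0.4334·0.0000] = 19.9140
Node 0 (S = 150): V_0 = e^(−0.08)·[0.5666·85.0537 + 0.4334·19.9140] = 52.4519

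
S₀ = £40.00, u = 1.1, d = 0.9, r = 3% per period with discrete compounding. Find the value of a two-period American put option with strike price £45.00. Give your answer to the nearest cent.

£5.00

Risk-neutral probability p = (1 + 0.03 − 0.9)/(1.1 − 0.9) = 0.1300/0.2000 = 0.6500
Terminal stock prices: S_uu = 48.4, S_ud = 39.6, S_dd = 32.4
Terminal payoffs (K − S): max(-3.4, 0) = 0, max(5.4, 0) = 5.4, max(12.6, 0) = 12.6
Node u (S = 44): continuation = 1/1.03·[0.6500·0.0000 + 0.3500·5.4000] = 1.8350; exercise value = 1.0000 ≤ continuation, so V_u = 1.8350
Node d (S = 36): continuation = 1/1.03·[0.6500·5.4000 + 0.3500·12.6000] = 7.6893; exercise value = 9.0000 > continuation, so V_d = 9.0000 (exercise)
Node 0 (S = 40): continuation = 1/1.03·[0.6500·1.8350 + 0.3500·9.0000] = 4.2162; exercise value = 5.0000 > continuation, so V_0 = 5.0000 (exercise)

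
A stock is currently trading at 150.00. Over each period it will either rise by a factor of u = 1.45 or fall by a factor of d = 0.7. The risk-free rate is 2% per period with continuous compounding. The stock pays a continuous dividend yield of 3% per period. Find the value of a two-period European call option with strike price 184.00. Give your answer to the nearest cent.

18.88

Per-period risk-free factor R = e^0.02 = 1.0202; dividend-adjusted growth = e^(0.02−0.03) = 0.9900.
Risk-neutral probability p = (0.9900 − 0.7)/(1.45 − 0.7) = 0.2900/0.7500 = 0.3867
Terminal stock prices: S_uu = 315.4, S_ud = 152.2, S_dd = 73.5
Terminal payoffs (S − K): max(131.4, 0) = 131.4, max(-31.75, 0) = 0, max(-110.5, 0) = 0
Node u (S = 217.5): V_u = e^(−0.02)·[0.3867·131.3750 + 0.6133·0.0000] = 49.8010
Node d (S = 105): V_d = e^(−0.02)·[0.3867·0.0000 + 0.6133·0.0000] = 0.0000
Node 0 (S = 150): V_0 = e^(−0.02)·[0.3867·49.8010 + 0.6133·0.0000] = 18.8783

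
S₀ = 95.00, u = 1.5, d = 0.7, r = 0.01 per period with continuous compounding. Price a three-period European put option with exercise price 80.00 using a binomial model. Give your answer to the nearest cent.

14.88

Risk-neutral probability p = (e^0.01 − 0.7)/(1.5 − 0.7) = 0.3101/0.8000 = 0.3876
Terminal stock prices: S_uuu = 320.6, S_uud = 149.6, S_udd = 69.82, S_ddd = 32.58
Terminal payoffs (K − S): max(-240.6, 0) = 0, max(-69.62, 0) = 0, max(10.18, 0) = 10.18, max(47.42, 0) = 47.42
Node uu (S = 213.8): V_uu = e^(−0.01)·[0.3876·0.0000 + 0.6124·0.0000] = 0.0000
Node ud (S = 99.75): V_ud = e^(−0.01)·[0.3876·0.0000 + 0.6124·10.1750] = 6.1695
Node dd (S = 46.55): V_dd = e^(−0.01)·[0.3876·10.1750 + 0.6124·47.4150] = 32.6540
Node u (S = 142.5): V_u = e^(−0.01)·[0.3876·0.0000 + 0.6124·6.1695] = 3.7409
Node d (S = 66.5): V_d = e^(−0.01)·[0.3876·6.1695 + 0.6124·32.6540] = 22.1668
Node 0 (S = 95): V_0 = e^(−0.01)·[0.3876·3.7409 + 0.6124·22.1668] = 14.8761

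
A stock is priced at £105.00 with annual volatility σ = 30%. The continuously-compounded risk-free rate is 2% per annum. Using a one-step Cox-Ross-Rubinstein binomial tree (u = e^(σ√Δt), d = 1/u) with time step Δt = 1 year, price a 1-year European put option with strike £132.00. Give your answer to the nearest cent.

£28.76

CRR parameters: u = e^(σ√Δt) = e^(0.3·√1) = 1.3499, d = 1/u = 0.7408
Per-period rate: rΔt = 0.02·1 = 0.02, so R = e^0.02 = 1.0202
Risk-neutral probability p = (e^0.02 − 0.7408)/(1.3499 − 0.7408) = 0.2794/0.6090 = 0.4587
Terminal stock prices: S_u = 141.7, S_d = 77.79
Terminal payoffs (K − S): max(-9.735, 0) = 0, max(54.21, 0) = 54.21
Node 0 (S = 105): V_0 = e^(−0.02)·[0.4587·0.0000 + 0.5413·54.2141] = 28.7636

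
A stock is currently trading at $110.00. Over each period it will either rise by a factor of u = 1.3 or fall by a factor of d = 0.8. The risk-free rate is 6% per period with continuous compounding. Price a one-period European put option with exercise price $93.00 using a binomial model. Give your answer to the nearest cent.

Risk-neutral probability p = (e^0.06 − 0.8)/(1.3 − 0.8) = 0.2618/0.5000 = 0.5237
Terminal stock prices: S_u = 143, S_d = 88
Terminal payoffs (K − S): max(-50, 0) = 0, max(5, 0) = 5
Node 0 (S = 110): V_0 = e^(−0.06)·[0.5237·0.0000 + 0.4763·5.0000] = 2.2429

$2.24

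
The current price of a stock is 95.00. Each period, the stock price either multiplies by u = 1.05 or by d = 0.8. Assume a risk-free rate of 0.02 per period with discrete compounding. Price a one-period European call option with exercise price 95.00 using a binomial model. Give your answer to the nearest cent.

Risk-neutral probability p = (1 + 0.02 − 0.8)/(1.05 − 0.8) = 0.2200/0.2500 = 0.8800
Terminal stock prices: S_u = 99.75, S_d = 76
Terminal payoffs (S − K): max(4.75, 0) = 4.75, max(-19, 0) = 0
Node 0 (S = 95): V_0 = 1/1.02·[0.8800·4.7500 + 0.1200·0.0000] = 4.0980

4.10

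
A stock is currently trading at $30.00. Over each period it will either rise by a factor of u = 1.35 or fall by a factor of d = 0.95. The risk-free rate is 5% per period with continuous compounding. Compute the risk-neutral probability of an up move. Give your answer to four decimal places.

p = 0.2532

Risk-neutral probability p = (e^0.05 − 0.95)/(1.35 − 0.95) = 0.1013/0.4000 = 0.2532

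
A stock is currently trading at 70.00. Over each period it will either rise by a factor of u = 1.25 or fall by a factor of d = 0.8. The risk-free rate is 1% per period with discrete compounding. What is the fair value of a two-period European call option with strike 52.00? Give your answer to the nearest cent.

21.03

Risk-neutral probability p = (1 + 0.01 − 0.8)/(1.25 − 0.8) = 0.2100/0.4500 = 0.4667
Terminal stock prices: S_uu = 109.4, S_ud = 70, S_dd = 44.8
Terminal payoffs (S − K): max(57.38, 0) = 57.38, max(18, 0) = 18, max(-7.2, 0) = 0
Node u (S = 87.5): V_u = 1/1.01·[0.4667·57.3750 + 0.5333·18.0000] = 36.0149
Node d (S = 56): V_d = 1/1.01·[0.4667·18.0000 + 0.5333·0.0000] = 8.3168
Node 0 (S = 70): V_0 = 1/1.01·[0.4667·36.0149 + 0.5333·8.3168] = 21.0323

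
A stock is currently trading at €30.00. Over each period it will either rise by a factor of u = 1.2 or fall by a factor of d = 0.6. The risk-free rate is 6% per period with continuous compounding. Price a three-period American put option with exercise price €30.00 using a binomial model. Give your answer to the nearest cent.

€4.39

Risk-neutral probability p = (e^0.06 − 0.6)/(1.2 − 0.6) = 0.4618/0.6000 = 0.7697
Terminal stock prices: S_uuu = 51.84, S_uud = 25.92, S_udd = 12.96, S_ddd = 6.48
Terminal payoffs (K − S): max(-21.84, 0) = 0, max(4.08, 0) = 4.08, max(17.04, 0) = 17.04, max(23.52, 0) = 23.52
Node uu (S = 43.2): continuation = e^(−0.06)·[0.7697·0.0000 + 0.2303·4.0800] = 0.8848; exercise value = 0.0000 ≤ continuation, so V_uu = 0.8848
Node ud (S = 21.6): continuation = e^(−0.06)·[0.7697·4.0800 + 0.2303·17.0400] = 6.6529; exercise value = 8.4000 > continuation, so V_ud = 8.4000 (exercise)
Node dd (S = 10.8): continuation = e^(−0.06)·[0.7697·17.0400 + 0.2303·23.5200] = 17.4529; exercise value = 19.2000 > continuation, so V_dd = 19.2000 (exercise)
Node u (S = 36): continuation = e^(−0.06)·[0.7697·0.8848 + 0.2303·8.4000] = 2.4630; exercise value = 0.0000 ≤ continuation, so V_u = 2.4630
Node d (S = 18): continuation = e^(−0.06)·[0.7697·8.4000 + 0.2303·19.2000] = 10.2529; exercise value = 12.0000 > continuation, so V_d = 12.0000 (exercise)
Node 0 (S = 30): continuation = e^(−0.06)·[0.7697·2.4630 + 0.2303·12.0000] = 4.3878; exercise value = 0.0000 ≤ continuation, so V_0 = 4.3878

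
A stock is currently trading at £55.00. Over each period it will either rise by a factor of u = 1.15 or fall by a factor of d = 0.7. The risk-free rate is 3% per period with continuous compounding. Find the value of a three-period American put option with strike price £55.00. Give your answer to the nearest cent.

£6.76

Risk-neutral probability p = (e^0.03 − 0.7)/(1.15 − 0.7) = 0.3305/0.4500 = 0.7343
Terminal stock prices: S_uuu = 83.65, S_uud = 50.92, S_udd = 30.99, S_ddd = 18.86
Terminal payoffs (K − S): max(-28.65, 0) = 0, max(4.084, 0) = 4.084, max(24.01, 0) = 24.01, max(36.14, 0) = 36.14
Node uu (S = 72.74): continuation = e^(−0.03)·[0.7343·0.0000 + 0.2657·4.0838] = 1.0528; exercise value = 0.0000 ≤ continuation, so V_uu = 1.0528
Node ud (S = 44.27): continuation = e^(−0.03)·[0.7343·4.0838 + 0.2657·24.0075] = 9.0995; exercise value = 10.7250 > continuation, so V_ud = 10.7250 (exercise)
Node dd (S = 26.95): continuation = e^(−0.03)·[0.7343·24.0075 + 0.2657·36.1350] = 26.4245; exercise value = 28.0500 > continuation, so V_dd = 28.0500 (exercise)
Node u (S = 63.25): continuation = e^(−0.03)·[0.7343·1.0528 + 0.2657·10.7250] = 3.5152; exercise value = 0.0000 ≤ continuation, so V_u = 3.5152
Node d (S = 38.5): continuation = e^(−0.03)·[0.7343·10.7250 + 0.2657·28.0500] = 14.8745; exercise value = 16.5000 > continuation, so V_d = 16.5000 (exercise)
Node 0 (S = 55): continuation = e^(−0.03)·[0.7343·3.5152 + 0.2657·16.5000] = 6.7589; exercise value = 0.0000 ≤ continuation, so V_0 = 6.7589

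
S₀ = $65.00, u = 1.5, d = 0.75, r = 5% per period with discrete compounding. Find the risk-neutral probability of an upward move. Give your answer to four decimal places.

p = 0.4000

Risk-neutral probability p = (1 + 0.05 − 0.75)/(1.5 − 0.75) = 0.3000/0.7500 = 0.4000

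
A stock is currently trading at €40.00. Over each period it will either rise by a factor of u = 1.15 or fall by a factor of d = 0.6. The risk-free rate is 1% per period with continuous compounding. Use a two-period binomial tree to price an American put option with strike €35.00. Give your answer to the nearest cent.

Risk-neutral probability p = (e^0.01 − 0.6)/(1.15 − 0.6) = 0.4101/0.5500 = 0.7455
Terminal stock prices: S_uu = 52.9, S_ud = 27.6, S_dd = 14.4
Terminal payoffs (K − S): max(-17.9, 0) = 0, max(7.4, 0) = 7.4, max(20.6, 0) = 20.6
Node u (S = 46): continuation = e^(−0.01)·[0.7455·0.0000 + 0.2545·7.4000] = 1.8642; exercise value = 0.0000 ≤ continuation, so V_u = 1.8642
Node d (S = 24): continuation = e^(−0.01)·[0.7455·7.4000 + 0.2545·20.6000] = 10.6517; exercise value = 11.0000 > continuation, so V_d = 11.0000 (exercise)
Node 0 (S = 40): continuation = e^(−0.01)·[0.7455·1.8642 + 0.2545·11.0000] = 4.1472; exercise value = 0.0000 ≤ continuation, so V_0 = 4.1472

€4.15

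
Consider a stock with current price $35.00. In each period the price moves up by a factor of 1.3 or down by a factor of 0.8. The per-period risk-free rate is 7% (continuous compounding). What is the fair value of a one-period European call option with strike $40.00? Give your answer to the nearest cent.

Risk-neutral probability p = (e^0.07 − 0.8)/(1.3 − 0.8) = 0.2725/0.5000 = 0.5450
Terminal stock prices: S_u = 45.5, S_d = 28
Terminal payoffs (S − K): max(5.5, 0) = 5.5, max(-12, 0) = 0
Node 0 (S = 35): V_0 = e^(−0.07)·[0.5450·5.5000 + 0.4550·0.0000] = 2.7949

$2.79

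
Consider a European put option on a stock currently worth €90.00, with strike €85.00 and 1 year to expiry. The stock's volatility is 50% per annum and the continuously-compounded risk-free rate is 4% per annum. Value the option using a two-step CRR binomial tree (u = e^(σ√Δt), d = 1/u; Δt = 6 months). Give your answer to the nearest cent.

€12.22

CRR parameters: u = e^(σ√Δt) = e^(0.5·√0.5) = 1.4241, d = 1/u = 0.7022
Per-period rate: rΔt = 0.04·0.5 = 0.02, so R = e^0.02 = 1.0202
Risk-neutral probability p = (e^0.02 − 0.7022)/(1.4241 − 0.7022) = 0.3180/0.7219 = 0.4405
Terminal stock prices: S_uu = 182.5, S_ud = 90, S_dd = 44.38
Terminal payoffs (K − S): max(-97.53, 0) = 0, max(-5, 0) = 0, max(40.62, 0) = 40.62
Node u (S = 128.2): V_u = e^(−0.02)·[0.4405·0.0000 + 0.5595·0.0000] = 0.0000
Node d (S = 63.2): V_d = e^(−0.02)·[0.4405·0.0000 + 0.5595·40.6238] = 22.2788
Node 0 (S = 90): V_0 = e^(−0.02)·[0.4405·0.0000 + 0.5595·22.2788] = 12.2181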